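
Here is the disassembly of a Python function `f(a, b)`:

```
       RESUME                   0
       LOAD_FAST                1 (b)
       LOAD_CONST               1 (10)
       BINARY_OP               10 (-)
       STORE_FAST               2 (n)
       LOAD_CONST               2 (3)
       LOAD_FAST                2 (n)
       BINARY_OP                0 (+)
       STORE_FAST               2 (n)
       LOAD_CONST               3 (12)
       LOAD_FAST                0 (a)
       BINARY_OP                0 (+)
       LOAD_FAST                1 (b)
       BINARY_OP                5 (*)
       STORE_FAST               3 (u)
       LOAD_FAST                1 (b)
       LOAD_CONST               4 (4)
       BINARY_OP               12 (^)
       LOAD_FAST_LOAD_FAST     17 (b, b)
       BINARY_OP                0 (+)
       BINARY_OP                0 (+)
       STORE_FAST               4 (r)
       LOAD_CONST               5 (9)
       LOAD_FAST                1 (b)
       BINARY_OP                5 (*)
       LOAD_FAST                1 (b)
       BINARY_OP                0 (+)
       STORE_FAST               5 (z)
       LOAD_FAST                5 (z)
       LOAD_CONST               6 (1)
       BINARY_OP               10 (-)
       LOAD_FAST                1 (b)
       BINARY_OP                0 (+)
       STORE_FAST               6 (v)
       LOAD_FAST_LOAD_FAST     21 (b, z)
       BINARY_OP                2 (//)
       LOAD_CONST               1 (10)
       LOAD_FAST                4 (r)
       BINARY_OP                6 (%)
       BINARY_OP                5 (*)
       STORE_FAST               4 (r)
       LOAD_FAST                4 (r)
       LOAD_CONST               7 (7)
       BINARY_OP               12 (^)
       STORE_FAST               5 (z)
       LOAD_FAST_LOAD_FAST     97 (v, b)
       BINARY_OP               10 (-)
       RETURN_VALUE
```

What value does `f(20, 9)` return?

LOAD_FAST b → push 9. Stack: [9]
LOAD_CONST → push 10. Stack: [9, 10]
BINARY_OP - → 9 - 10 = -1. Stack: [-1]
STORE_FAST n → n=-1. Stack: []
LOAD_CONST → push 3. Stack: [3]
LOAD_FAST n → push -1. Stack: [3, -1]
BINARY_OP + → 3 + -1 = 2. Stack: [2]
STORE_FAST n → n=2. Stack: []
LOAD_CONST → push 12. Stack: [12]
LOAD_FAST a → push 20. Stack: [12, 20]
BINARY_OP + → 12 + 20 = 32. Stack: [32]
LOAD_FAST b → push 9. Stack: [32, 9]
BINARY_OP * → 32 * 9 = 288. Stack: [288]
STORE_FAST u → u=288. Stack: []
LOAD_FAST b → push 9. Stack: [9]
LOAD_CONST → push 4. Stack: [9, 4]
BINARY_OP ^ → 9 ^ 4 = 13. Stack: [13]
LOAD_FAST_LOAD_FAST b,b → push 9,9. Stack: [13, 9, 9]
BINARY_OP + → 9 + 9 = 18. Stack: [13, 18]
BINARY_OP + → 13 + 18 = 31. Stack: [31]
STORE_FAST r → r=31. Stack: []
LOAD_CONST → push 9. Stack: [9]
LOAD_FAST b → push 9. Stack: [9, 9]
BINARY_OP * → 9 * 9 = 81. Stack: [81]
LOAD_FAST b → push 9. Stack: [81, 9]
BINARY_OP + → 81 + 9 = 90. Stack: [90]
STORE_FAST z → z=90. Stack: []
LOAD_FAST z → push 90. Stack: [90]
LOAD_CONST → push 1. Stack: [90, 1]
BINARY_OP - → 90 - 1 = 89. Stack: [89]
LOAD_FAST b → push 9. Stack: [89, 9]
BINARY_OP + → 89 + 9 = 98. Stack: [98]
STORE_FAST v → v=98. Stack: []
LOAD_FAST_LOAD_FAST b,z → push 9,90. Stack: [9, 90]
BINARY_OP // → 9 // 90 = 0. Stack: [0]
LOAD_CONST → push 10. Stack: [0, 10]
LOAD_FAST r → push 31. Stack: [0, 10, 31]
BINARY_OP % → 10 % 31 = 10. Stack: [0, 10]
BINARY_OP * → 0 * 10 = 0. Stack: [0]
STORE_FAST r → r=0. Stack: []
LOAD_FAST r → push 0. Stack: [0]
LOAD_CONST → push 7. Stack: [0, 7]
BINARY_OP ^ → 0 ^ 7 = 7. Stack: [7]
STORE_FAST z → z=7. Stack: []
LOAD_FAST_LOAD_FAST v,b → push 98,9. Stack: [98, 9]
BINARY_OP - → 98 - 9 = 89. Stack: [89]
RETURN_VALUE → return 89.

89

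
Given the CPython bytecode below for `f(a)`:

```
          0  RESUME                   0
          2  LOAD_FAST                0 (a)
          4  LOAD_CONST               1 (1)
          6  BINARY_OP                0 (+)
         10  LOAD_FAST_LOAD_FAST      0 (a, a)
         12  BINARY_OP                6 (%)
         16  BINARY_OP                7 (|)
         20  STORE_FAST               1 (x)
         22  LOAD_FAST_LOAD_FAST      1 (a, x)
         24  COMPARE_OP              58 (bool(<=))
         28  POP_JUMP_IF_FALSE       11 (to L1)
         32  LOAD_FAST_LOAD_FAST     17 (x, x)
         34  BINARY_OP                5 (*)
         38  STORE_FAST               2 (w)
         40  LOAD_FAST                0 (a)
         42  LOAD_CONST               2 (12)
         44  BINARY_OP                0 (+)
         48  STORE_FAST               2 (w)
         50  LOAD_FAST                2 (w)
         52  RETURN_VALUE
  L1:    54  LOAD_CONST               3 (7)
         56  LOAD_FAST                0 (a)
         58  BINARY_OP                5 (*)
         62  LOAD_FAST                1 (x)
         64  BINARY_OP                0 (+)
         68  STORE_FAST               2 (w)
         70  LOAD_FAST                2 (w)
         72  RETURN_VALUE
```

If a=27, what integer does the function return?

39

LOAD_FAST a → push 27. Stack: [27]
LOAD_CONST → push 1. Stack: [27, 1]
BINARY_OP + → 27 + 1 = 28. Stack: [28]
LOAD_FAST_LOAD_FAST a,a → push 27,27. Stack: [28, 27, 27]
BINARY_OP % → 27 % 27 = 0. Stack: [28, 0]
BINARY_OP | → 28 | 0 = 28. Stack: [28]
STORE_FAST x → x=28. Stack: []
LOAD_FAST_LOAD_FAST a,x → push 27,28. Stack: [27, 28]
COMPARE_OP bool(<=) → 27 vs 28 = True. Stack: [True]
POP_JUMP_IF_FALSE → pop True; no jump. Stack: []
LOAD_FAST_LOAD_FAST x,x → push 28,28. Stack: [28, 28]
BINARY_OP * → 28 * 28 = 784. Stack: [784]
STORE_FAST w → w=784. Stack: []
LOAD_FAST a → push 27. Stack: [27]
LOAD_CONST → push 12. Stack: [27, 12]
BINARY_OP + → 27 + 12 = 39. Stack: [39]
STORE_FAST w → w=39. Stack: []
LOAD_FAST w → push 39. Stack: [39]
RETURN_VALUE → return 39.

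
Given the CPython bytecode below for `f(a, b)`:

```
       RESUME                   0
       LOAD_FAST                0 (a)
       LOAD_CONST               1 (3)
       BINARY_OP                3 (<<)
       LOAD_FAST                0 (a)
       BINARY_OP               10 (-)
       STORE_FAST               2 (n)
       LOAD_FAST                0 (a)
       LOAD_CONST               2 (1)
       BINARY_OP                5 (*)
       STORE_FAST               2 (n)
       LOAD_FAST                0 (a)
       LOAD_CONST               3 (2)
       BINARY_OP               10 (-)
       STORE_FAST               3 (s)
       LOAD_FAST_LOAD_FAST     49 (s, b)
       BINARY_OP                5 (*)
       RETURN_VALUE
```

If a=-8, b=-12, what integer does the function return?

LOAD_FAST a → push -8. Stack: [-8]
LOAD_CONST → push 3. Stack: [-8, 3]
BINARY_OP << → -8 << 3 = -64. Stack: [-64]
LOAD_FAST a → push -8. Stack: [-64, -8]
BINARY_OP - → -64 - -8 = -56. Stack: [-56]
STORE_FAST n → n=-56. Stack: []
LOAD_FAST a → push -8. Stack: [-8]
LOAD_CONST → push 1. Stack: [-8, 1]
BINARY_OP * → -8 * 1 = -8. Stack: [-8]
STORE_FAST n → n=-8. Stack: []
LOAD_FAST a → push -8. Stack: [-8]
LOAD_CONST → push 2. Stack: [-8, 2]
BINARY_OP - → -8 - 2 = -10. Stack: [-10]
STORE_FAST s → s=-10. Stack: []
LOAD_FAST_LOAD_FAST s,b → push -10,-12. Stack: [-10, -12]
BINARY_OP * → -10 * -12 = 120. Stack: [120]
RETURN_VALUE → return 120.

120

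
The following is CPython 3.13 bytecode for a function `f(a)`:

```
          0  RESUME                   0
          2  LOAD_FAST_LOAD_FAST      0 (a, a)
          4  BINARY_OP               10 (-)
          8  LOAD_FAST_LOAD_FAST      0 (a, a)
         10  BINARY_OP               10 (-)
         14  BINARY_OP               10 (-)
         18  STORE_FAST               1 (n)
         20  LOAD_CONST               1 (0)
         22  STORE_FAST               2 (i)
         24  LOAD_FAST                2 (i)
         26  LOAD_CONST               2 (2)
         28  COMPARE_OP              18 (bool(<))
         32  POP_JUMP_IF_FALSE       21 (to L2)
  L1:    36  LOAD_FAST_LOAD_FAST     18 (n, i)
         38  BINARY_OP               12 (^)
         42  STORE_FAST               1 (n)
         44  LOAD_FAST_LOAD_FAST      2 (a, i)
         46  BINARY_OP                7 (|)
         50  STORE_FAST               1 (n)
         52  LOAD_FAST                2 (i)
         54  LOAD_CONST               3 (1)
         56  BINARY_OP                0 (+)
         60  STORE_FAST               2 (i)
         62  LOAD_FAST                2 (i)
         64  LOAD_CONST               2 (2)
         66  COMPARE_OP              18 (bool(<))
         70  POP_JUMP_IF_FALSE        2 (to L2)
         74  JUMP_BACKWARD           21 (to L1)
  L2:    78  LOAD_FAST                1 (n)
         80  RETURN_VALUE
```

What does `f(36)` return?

LOAD_FAST_LOAD_FAST a,a → push 36,36. Stack: [36, 36]
BINARY_OP - → 36 - 36 = 0. Stack: [0]
LOAD_FAST_LOAD_FAST a,a → push 36,36. Stack: [0, 36, 36]
BINARY_OP - → 36 - 36 = 0. Stack: [0, 0]
BINARY_OP - → 0 - 0 = 0. Stack: [0]
STORE_FAST n → n=0. Stack: []
LOAD_CONST → push 0. Stack: [0]
STORE_FAST i → i=0. Stack: []
LOAD_FAST i → push 0. Stack: [0]
LOAD_CONST → push 2. Stack: [0, 2]
COMPARE_OP bool(<) → 0 vs 2 = True. Stack: [True]
POP_JUMP_IF_FALSE → pop True; no jump. Stack: []
LOAD_FAST_LOAD_FAST n,i → push 0,0. Stack: [0, 0]
BINARY_OP ^ → 0 ^ 0 = 0. Stack: [0]
STORE_FAST n → n=0. Stack: []
LOAD_FAST_LOAD_FAST a,i → push 36,0. Stack: [36, 0]
BINARY_OP | → 36 | 0 = 36. Stack: [36]
STORE_FAST n → n=36. Stack: []
LOAD_FAST i → push 0. Stack: [0]
LOAD_CONST → push 1. Stack: [0, 1]
BINARY_OP + → 0 + 1 = 1. Stack: [1]
STORE_FAST i → i=1. Stack: []
LOAD_FAST i → push 1. Stack: [1]
LOAD_CONST → push 2. Stack: [1, 2]
COMPARE_OP bool(<) → 1 vs 2 = True. Stack: [True]
POP_JUMP_IF_FALSE → pop True; no jump. Stack: []
LOAD_FAST_LOAD_FAST n,i → push 36,1. Stack: [36, 1]
BINARY_OP ^ → 36 ^ 1 = 37. Stack: [37]
STORE_FAST n → n=37. Stack: []
LOAD_FAST_LOAD_FAST a,i → push 36,1. Stack: [36, 1]
BINARY_OP | → 36 | 1 = 37. Stack: [37]
STORE_FAST n → n=37. Stack: []
LOAD_FAST i → push 1. Stack: [1]
LOAD_CONST → push 1. Stack: [1, 1]
BINARY_OP + → 1 + 1 = 2. Stack: [2]
STORE_FAST i → i=2. Stack: []
LOAD_FAST i → push 2. Stack: [2]
LOAD_CONST → push 2. Stack: [2, 2]
COMPARE_OP bool(<) → 2 vs 2 = False. Stack: [False]
POP_JUMP_IF_FALSE → pop False; jump. Stack: []
LOAD_FAST n → push 37. Stack: [37]
RETURN_VALUE → return 37.

37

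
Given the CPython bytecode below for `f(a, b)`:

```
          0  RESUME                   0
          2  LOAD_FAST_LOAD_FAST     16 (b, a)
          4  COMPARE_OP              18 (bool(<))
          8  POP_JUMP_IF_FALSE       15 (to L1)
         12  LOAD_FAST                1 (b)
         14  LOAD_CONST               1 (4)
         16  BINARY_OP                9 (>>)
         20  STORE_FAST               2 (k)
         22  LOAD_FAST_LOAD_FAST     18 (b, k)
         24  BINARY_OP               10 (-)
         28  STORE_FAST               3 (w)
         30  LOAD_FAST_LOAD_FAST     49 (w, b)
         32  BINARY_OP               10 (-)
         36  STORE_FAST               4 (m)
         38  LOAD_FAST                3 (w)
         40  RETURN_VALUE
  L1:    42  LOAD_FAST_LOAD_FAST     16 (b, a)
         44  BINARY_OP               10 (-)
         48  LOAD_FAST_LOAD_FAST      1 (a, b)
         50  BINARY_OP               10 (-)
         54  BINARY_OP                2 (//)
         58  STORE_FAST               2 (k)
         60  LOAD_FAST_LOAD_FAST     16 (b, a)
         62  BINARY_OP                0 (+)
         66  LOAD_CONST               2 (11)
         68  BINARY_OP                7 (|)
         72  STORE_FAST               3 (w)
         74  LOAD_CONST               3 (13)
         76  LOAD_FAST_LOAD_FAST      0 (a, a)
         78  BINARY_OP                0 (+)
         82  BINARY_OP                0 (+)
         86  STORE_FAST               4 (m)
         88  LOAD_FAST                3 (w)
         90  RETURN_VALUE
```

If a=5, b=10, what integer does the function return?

LOAD_FAST_LOAD_FAST b,a → push 10,5. Stack: [10, 5]
COMPARE_OP bool(<) → 10 vs 5 = False. Stack: [False]
POP_JUMP_IF_FALSE → pop False; jump. Stack: []
LOAD_FAST_LOAD_FAST b,a → push 10,5. Stack: [10, 5]
BINARY_OP - → 10 - 5 = 5. Stack: [5]
LOAD_FAST_LOAD_FAST a,b → push 5,10. Stack: [5, 5, 10]
BINARY_OP - → 5 - 10 = -5. Stack: [5, -5]
BINARY_OP // → 5 // -5 = -1. Stack: [-1]
STORE_FAST k → k=-1. Stack: []
LOAD_FAST_LOAD_FAST b,a → push 10,5. Stack: [10, 5]
BINARY_OP + → 10 + 5 = 15. Stack: [15]
LOAD_CONST → push 11. Stack: [15, 11]
BINARY_OP | → 15 | 11 = 15. Stack: [15]
STORE_FAST w → w=15. Stack: []
LOAD_CONST → push 13. Stack: [13]
LOAD_FAST_LOAD_FAST a,a → push 5,5. Stack: [13, 5, 5]
BINARY_OP + → 5 + 5 = 10. Stack: [13, 10]
BINARY_OP + → 13 + 10 = 23. Stack: [23]
STORE_FAST m → m=23. Stack: []
LOAD_FAST w → push 15. Stack: [15]
RETURN_VALUE → return 15.

15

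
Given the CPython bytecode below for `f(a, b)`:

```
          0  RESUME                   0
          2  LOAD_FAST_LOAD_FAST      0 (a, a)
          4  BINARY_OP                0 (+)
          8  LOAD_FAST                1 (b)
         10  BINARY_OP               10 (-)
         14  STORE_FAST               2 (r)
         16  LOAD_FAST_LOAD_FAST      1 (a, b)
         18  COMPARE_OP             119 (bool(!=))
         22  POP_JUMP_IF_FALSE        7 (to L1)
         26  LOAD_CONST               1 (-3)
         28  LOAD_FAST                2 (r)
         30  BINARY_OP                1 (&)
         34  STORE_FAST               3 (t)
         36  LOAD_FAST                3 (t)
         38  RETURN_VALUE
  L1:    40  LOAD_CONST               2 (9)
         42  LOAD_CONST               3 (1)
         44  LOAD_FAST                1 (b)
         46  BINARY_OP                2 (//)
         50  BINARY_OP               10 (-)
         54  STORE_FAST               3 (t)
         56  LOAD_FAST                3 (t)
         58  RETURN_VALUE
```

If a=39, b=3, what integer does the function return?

LOAD_FAST_LOAD_FAST a,a → push 39,39. Stack: [39, 39]
BINARY_OP + → 39 + 39 = 78. Stack: [78]
LOAD_FAST b → push 3. Stack: [78, 3]
BINARY_OP - → 78 - 3 = 75. Stack: [75]
STORE_FAST r → r=75. Stack: []
LOAD_FAST_LOAD_FAST a,b → push 39,3. Stack: [39, 3]
COMPARE_OP bool(!=) → 39 vs 3 = True. Stack: [True]
POP_JUMP_IF_FALSE → pop True; no jump. Stack: []
LOAD_CONST → push -3. Stack: [-3]
LOAD_FAST r → push 75. Stack: [-3, 75]
BINARY_OP & → -3 & 75 = 73. Stack: [73]
STORE_FAST t → t=73. Stack: []
LOAD_FAST t → push 73. Stack: [73]
RETURN_VALUE → return 73.

73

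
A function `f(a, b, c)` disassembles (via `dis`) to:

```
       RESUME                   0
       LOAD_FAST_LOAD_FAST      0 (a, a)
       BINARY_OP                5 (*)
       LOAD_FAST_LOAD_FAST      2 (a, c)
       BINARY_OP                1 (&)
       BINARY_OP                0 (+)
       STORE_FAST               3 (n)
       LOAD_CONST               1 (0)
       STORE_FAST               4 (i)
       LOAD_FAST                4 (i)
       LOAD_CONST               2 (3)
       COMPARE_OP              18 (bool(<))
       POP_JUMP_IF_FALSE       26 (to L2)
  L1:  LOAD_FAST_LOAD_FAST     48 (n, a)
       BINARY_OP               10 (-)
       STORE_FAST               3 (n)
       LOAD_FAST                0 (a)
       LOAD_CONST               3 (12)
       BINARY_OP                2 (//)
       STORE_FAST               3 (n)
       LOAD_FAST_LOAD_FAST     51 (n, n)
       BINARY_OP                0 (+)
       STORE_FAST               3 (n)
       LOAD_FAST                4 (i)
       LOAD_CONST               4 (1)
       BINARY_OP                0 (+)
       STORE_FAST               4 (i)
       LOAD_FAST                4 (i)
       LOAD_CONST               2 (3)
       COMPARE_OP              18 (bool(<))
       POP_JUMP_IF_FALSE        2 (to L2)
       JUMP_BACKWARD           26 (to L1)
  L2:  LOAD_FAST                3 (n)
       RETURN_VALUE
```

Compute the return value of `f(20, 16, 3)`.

2

LOAD_FAST_LOAD_FAST a,a → push 20,20
BINARY_OP * → 20 * 20 = 400
LOAD_FAST_LOAD_FAST a,c → push 20,3
BINARY_OP & → 20 & 3 = 0
BINARY_OP + → 400 + 0 = 400
STORE_FAST n → n=400
LOAD_CONST → push 0
STORE_FAST i → i=0
LOAD_FAST i → push 0
LOAD_CONST → push 3
COMPARE_OP bool(<) → 0 vs 3 = True
POP_JUMP_IF_FALSE → pop True; no jump
LOAD_FAST_LOAD_FAST n,a → push 400,20
BINARY_OP - → 400 - 20 = 380
STORE_FAST n → n=380
LOAD_FAST a → push 20
LOAD_CONST → push 12
BINARY_OP // → 20 // 12 = 1
STORE_FAST n → n=1
LOAD_FAST_LOAD_FAST n,n → push 1,1
BINARY_OP + → 1 + 1 = 2
STORE_FAST n → n=2
LOAD_FAST i → push 0
LOAD_CONST → push 1
BINARY_OP + → 0 + 1 = 1
STORE_FAST i → i=1
LOAD_FAST i → push 1
LOAD_CONST → push 3
COMPARE_OP bool(<) → 1 vs 3 = True
POP_JUMP_IF_FALSE → pop True; no jump
LOAD_FAST_LOAD_FAST n,a → push 2,20
BINARY_OP - → 2 - 20 = -18
STORE_FAST n → n=-18
LOAD_FAST a → push 20
LOAD_CONST → push 12
BINARY_OP // → 20 // 12 = 1
STORE_FAST n → n=1
LOAD_FAST_LOAD_FAST n,n → push 1,1
BINARY_OP + → 1 + 1 = 2
STORE_FAST n → n=2
LOAD_FAST i → push 1
LOAD_CONST → push 1
BINARY_OP + → 1 + 1 = 2
STORE_FAST i → i=2
LOAD_FAST i → push 2
LOAD_CONST → push 3
COMPARE_OP bool(<) → 2 vs 3 = True
POP_JUMP_IF_FALSE → pop True; no jump
LOAD_FAST_LOAD_FAST n,a → push 2,20
BINARY_OP - → 2 - 20 = -18
STORE_FAST n → n=-18
LOAD_FAST a → push 20
LOAD_CONST → push 12
BINARY_OP // → 20 // 12 = 1
STORE_FAST n → n=1
LOAD_FAST_LOAD_FAST n,n → push 1,1
BINARY_OP + → 1 + 1 = 2
STORE_FAST n → n=2
LOAD_FAST i → push 2
LOAD_CONST → push 1
BINARY_OP + → 2 + 1 = 3
STORE_FAST i → i=3
LOAD_FAST i → push 3
LOAD_CONST → push 3
COMPARE_OP bool(<) → 3 vs 3 = False
POP_JUMP_IF_FALSE → pop False; jump
LOAD_FAST n → push 2
RETURN_VALUE → return 2.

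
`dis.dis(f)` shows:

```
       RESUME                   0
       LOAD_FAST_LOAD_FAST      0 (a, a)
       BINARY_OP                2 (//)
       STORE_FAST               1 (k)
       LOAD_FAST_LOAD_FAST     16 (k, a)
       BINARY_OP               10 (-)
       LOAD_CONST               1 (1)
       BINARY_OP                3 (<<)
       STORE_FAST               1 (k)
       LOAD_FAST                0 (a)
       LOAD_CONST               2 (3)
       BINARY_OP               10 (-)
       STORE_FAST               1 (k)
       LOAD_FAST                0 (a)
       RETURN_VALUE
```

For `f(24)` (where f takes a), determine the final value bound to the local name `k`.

21

LOAD_FAST_LOAD_FAST a,a → push 24,24. Stack: [24, 24]
BINARY_OP // → 24 // 24 = 1. Stack: [1]
STORE_FAST k → k=1. Stack: []
LOAD_FAST_LOAD_FAST k,a → push 1,24. Stack: [1, 24]
BINARY_OP - → 1 - 24 = -23. Stack: [-23]
LOAD_CONST → push 1. Stack: [-23, 1]
BINARY_OP << → -23 << 1 = -46. Stack: [-46]
STORE_FAST k → k=-46. Stack: []
LOAD_FAST a → push 24. Stack: [24]
LOAD_CONST → push 3. Stack: [24, 3]
BINARY_OP - → 24 - 3 = 21. Stack: [21]
STORE_FAST k → k=21. Stack: []
LOAD_FAST a → push 24. Stack: [24]
RETURN_VALUE → return 24.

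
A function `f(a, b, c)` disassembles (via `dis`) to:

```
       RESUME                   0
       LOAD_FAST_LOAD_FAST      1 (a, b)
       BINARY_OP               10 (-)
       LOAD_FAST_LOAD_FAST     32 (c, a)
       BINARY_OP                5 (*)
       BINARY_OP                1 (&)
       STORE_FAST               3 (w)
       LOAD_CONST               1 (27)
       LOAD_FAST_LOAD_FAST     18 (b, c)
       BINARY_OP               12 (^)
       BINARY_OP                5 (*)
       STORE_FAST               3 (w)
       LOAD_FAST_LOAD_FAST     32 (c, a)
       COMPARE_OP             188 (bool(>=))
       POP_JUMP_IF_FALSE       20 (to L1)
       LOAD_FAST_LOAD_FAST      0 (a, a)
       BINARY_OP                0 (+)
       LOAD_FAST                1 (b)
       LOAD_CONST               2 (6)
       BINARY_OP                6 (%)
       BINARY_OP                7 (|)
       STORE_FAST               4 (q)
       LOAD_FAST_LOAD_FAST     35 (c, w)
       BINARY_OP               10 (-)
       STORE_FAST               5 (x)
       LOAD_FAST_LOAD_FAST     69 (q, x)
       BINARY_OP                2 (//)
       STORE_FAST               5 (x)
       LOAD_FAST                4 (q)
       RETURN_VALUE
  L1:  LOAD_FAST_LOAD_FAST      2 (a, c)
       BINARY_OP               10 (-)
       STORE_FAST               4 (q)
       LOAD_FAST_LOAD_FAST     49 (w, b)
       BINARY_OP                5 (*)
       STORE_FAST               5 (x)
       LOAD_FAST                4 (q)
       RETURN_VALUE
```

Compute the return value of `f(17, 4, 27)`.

38

LOAD_FAST_LOAD_FAST a,b → push 17,4. Stack: [17, 4]
BINARY_OP - → 17 - 4 = 13. Stack: [13]
LOAD_FAST_LOAD_FAST c,a → push 27,17. Stack: [13, 27, 17]
BINARY_OP * → 27 * 17 = 459. Stack: [13, 459]
BINARY_OP & → 13 & 459 = 9. Stack: [9]
STORE_FAST w → w=9. Stack: []
LOAD_CONST → push 27. Stack: [27]
LOAD_FAST_LOAD_FAST b,c → push 4,27. Stack: [27, 4, 27]
BINARY_OP ^ → 4 ^ 27 = 31. Stack: [27, 31]
BINARY_OP * → 27 * 31 = 837. Stack: [837]
STORE_FAST w → w=837. Stack: []
LOAD_FAST_LOAD_FAST c,a → push 27,17. Stack: [27, 17]
COMPARE_OP bool(>=) → 27 vs 17 = True. Stack: [True]
POP_JUMP_IF_FALSE → pop True; no jump. Stack: []
LOAD_FAST_LOAD_FAST a,a → push 17,17. Stack: [17, 17]
BINARY_OP + → 17 + 17 = 34. Stack: [34]
LOAD_FAST b → push 4. Stack: [34, 4]
LOAD_CONST → push 6. Stack: [34, 4, 6]
BINARY_OP % → 4 % 6 = 4. Stack: [34, 4]
BINARY_OP | → 34 | 4 = 38. Stack: [38]
STORE_FAST q → q=38. Stack: []
LOAD_FAST_LOAD_FAST c,w → push 27,837. Stack: [27, 837]
BINARY_OP - → 27 - 837 = -810. Stack: [-810]
STORE_FAST x → x=-810. Stack: []
LOAD_FAST_LOAD_FAST q,x → push 38,-810. Stack: [38, -810]
BINARY_OP // → 38 // -810 = -1. Stack: [-1]
STORE_FAST x → x=-1. Stack: []
LOAD_FAST q → push 38. Stack: [38]
RETURN_VALUE → return 38.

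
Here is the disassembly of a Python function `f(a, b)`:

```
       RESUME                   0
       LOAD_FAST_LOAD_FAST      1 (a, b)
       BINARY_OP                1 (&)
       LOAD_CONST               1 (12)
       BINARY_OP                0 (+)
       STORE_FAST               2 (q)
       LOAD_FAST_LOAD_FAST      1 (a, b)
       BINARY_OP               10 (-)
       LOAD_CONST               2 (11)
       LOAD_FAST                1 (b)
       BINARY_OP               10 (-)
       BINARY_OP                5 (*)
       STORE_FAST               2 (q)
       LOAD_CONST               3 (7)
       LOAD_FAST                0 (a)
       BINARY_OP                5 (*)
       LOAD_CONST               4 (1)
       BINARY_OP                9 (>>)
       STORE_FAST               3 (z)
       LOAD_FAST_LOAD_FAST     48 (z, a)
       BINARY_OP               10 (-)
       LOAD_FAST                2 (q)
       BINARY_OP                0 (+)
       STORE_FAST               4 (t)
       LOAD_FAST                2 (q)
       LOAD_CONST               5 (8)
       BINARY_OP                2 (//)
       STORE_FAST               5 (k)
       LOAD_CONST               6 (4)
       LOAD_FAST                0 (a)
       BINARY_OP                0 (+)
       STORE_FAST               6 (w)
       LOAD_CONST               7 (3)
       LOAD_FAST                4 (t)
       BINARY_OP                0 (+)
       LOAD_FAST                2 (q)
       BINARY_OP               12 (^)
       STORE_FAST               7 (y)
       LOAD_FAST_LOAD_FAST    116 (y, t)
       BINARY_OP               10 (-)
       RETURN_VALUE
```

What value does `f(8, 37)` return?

LOAD_FAST_LOAD_FAST a,b → push 8,37. Stack: [8, 37]
BINARY_OP & → 8 & 37 = 0. Stack: [0]
LOAD_CONST → push 12. Stack: [0, 12]
BINARY_OP + → 0 + 12 = 12. Stack: [12]
STORE_FAST q → q=12. Stack: []
LOAD_FAST_LOAD_FAST a,b → push 8,37. Stack: [8, 37]
BINARY_OP - → 8 - 37 = -29. Stack: [-29]
LOAD_CONST → push 11. Stack: [-29, 11]
LOAD_FAST b → push 37. Stack: [-29, 11, 37]
BINARY_OP - → 11 - 37 = -26. Stack: [-29, -26]
BINARY_OP * → -29 * -26 = 754. Stack: [754]
STORE_FAST q → q=754. Stack: []
LOAD_CONST → push 7. Stack: [7]
LOAD_FAST a → push 8. Stack: [7, 8]
BINARY_OP * → 7 * 8 = 56. Stack: [56]
LOAD_CONST → push 1. Stack: [56, 1]
BINARY_OP >> → 56 >> 1 = 28. Stack: [28]
STORE_FAST z → z=28. Stack: []
LOAD_FAST_LOAD_FAST z,a → push 28,8. Stack: [28, 8]
BINARY_OP - → 28 - 8 = 20. Stack: [20]
LOAD_FAST q → push 754. Stack: [20, 754]
BINARY_OP + → 20 + 754 = 774. Stack: [774]
STORE_FAST t → t=774. Stack: []
LOAD_FAST q → push 754. Stack: [754]
LOAD_CONST → push 8. Stack: [754, 8]
BINARY_OP // → 754 // 8 = 94. Stack: [94]
STORE_FAST k → k=94. Stack: []
LOAD_CONST → push 4. Stack: [4]
LOAD_FAST a → push 8. Stack: [4, 8]
BINARY_OP + → 4 + 8 = 12. Stack: [12]
STORE_FAST w → w=12. Stack: []
LOAD_CONST → push 3. Stack: [3]
LOAD_FAST t → push 774. Stack: [3, 774]
BINARY_OP + → 3 + 774 = 777. Stack: [777]
LOAD_FAST q → push 754. Stack: [777, 754]
BINARY_OP ^ → 777 ^ 754 = 507. Stack: [507]
STORE_FAST y → y=507. Stack: []
LOAD_FAST_LOAD_FAST y,t → push 507,774. Stack: [507, 774]
BINARY_OP - → 507 - 774 = -267. Stack: [-267]
RETURN_VALUE → return -267.

-267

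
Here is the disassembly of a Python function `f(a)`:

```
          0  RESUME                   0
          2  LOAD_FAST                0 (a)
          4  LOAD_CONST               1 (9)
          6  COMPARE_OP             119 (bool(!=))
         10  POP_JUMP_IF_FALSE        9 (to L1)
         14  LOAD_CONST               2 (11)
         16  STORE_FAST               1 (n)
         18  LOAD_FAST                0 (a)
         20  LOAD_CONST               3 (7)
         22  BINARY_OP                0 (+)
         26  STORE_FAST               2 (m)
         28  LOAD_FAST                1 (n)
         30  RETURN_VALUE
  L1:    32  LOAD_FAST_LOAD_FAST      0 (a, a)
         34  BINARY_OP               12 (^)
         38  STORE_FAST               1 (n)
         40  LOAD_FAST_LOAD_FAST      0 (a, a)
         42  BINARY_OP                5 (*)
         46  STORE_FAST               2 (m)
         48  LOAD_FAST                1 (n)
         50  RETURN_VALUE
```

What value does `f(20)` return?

11

LOAD_FAST a → push 20. Stack: [20]
LOAD_CONST → push 9. Stack: [20, 9]
COMPARE_OP bool(!=) → 20 vs 9 = True. Stack: [True]
POP_JUMP_IF_FALSE → pop True; no jump. Stack: []
LOAD_CONST → push 11. Stack: [11]
STORE_FAST n → n=11. Stack: []
LOAD_FAST a → push 20. Stack: [20]
LOAD_CONST → push 7. Stack: [20, 7]
BINARY_OP + → 20 + 7 = 27. Stack: [27]
STORE_FAST m → m=27. Stack: []
LOAD_FAST n → push 11. Stack: [11]
RETURN_VALUE → return 11.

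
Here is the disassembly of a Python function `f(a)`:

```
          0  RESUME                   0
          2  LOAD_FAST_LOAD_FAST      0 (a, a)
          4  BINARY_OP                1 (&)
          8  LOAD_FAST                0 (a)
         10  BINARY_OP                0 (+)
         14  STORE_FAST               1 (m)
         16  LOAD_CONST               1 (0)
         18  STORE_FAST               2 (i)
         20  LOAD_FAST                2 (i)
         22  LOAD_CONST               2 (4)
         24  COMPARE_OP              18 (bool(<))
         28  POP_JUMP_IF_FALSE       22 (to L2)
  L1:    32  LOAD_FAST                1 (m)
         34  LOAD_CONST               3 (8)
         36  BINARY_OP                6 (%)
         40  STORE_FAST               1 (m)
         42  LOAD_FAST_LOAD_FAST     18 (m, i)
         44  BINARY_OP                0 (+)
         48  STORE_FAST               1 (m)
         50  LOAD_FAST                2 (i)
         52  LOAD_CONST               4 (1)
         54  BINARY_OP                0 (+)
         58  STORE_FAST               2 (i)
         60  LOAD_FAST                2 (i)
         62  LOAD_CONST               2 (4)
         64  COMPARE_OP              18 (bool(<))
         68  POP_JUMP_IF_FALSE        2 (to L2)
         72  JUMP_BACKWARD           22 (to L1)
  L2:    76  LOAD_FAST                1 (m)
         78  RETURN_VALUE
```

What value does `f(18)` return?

LOAD_FAST_LOAD_FAST a,a → push 18,18
BINARY_OP & → 18 & 18 = 18
LOAD_FAST a → push 18
BINARY_OP + → 18 + 18 = 36
STORE_FAST m → m=36
LOAD_CONST → push 0
STORE_FAST i → i=0
LOAD_FAST i → push 0
LOAD_CONST → push 4
COMPARE_OP bool(<) → 0 vs 4 = True
POP_JUMP_IF_FALSE → pop True; no jump
LOAD_FAST m → push 36
LOAD_CONST → push 8
BINARY_OP % → 36 % 8 = 4
STORE_FAST m → m=4
LOAD_FAST_LOAD_FAST m,i → push 4,0
BINARY_OP + → 4 + 0 = 4
STORE_FAST m → m=4
LOAD_FAST i → push 0
LOAD_CONST → push 1
BINARY_OP + → 0 + 1 = 1
STORE_FAST i → i=1
LOAD_FAST i → push 1
LOAD_CONST → push 4
COMPARE_OP bool(<) → 1 vs 4 = True
POP_JUMP_IF_FALSE → pop True; no jump
LOAD_FAST m → push 4
LOAD_CONST → push 8
BINARY_OP % → 4 % 8 = 4
STORE_FAST m → m=4
LOAD_FAST_LOAD_FAST m,i → push 4,1
BINARY_OP + → 4 + 1 = 5
STORE_FAST m → m=5
LOAD_FAST i → push 1
LOAD_CONST → push 1
BINARY_OP + → 1 + 1 = 2
STORE_FAST i → i=2
LOAD_FAST i → push 2
LOAD_CONST → push 4
COMPARE_OP bool(<) → 2 vs 4 = True
POP_JUMP_IF_FALSE → pop True; no jump
LOAD_FAST m → push 5
LOAD_CONST → push 8
BINARY_OP % → 5 % 8 = 5
STORE_FAST m → m=5
LOAD_FAST_LOAD_FAST m,i → push 5,2
BINARY_OP + → 5 + 2 = 7
STORE_FAST m → m=7
LOAD_FAST i → push 2
LOAD_CONST → push 1
BINARY_OP + → 2 + 1 = 3
STORE_FAST i → i=3
LOAD_FAST i → push 3
LOAD_CONST → push 4
COMPARE_OP bool(<) → 3 vs 4 = True
POP_JUMP_IF_FALSE → pop True; no jump
LOAD_FAST m → push 7
LOAD_CONST → push 8
BINARY_OP % → 7 % 8 = 7
STORE_FAST m → m=7
LOAD_FAST_LOAD_FAST m,i → push 7,3
BINARY_OP + → 7 + 3 = 10
STORE_FAST m → m=10
LOAD_FAST i → push 3
LOAD_CONST → push 1
BINARY_OP + → 3 + 1 = 4
STORE_FAST i → i=4
LOAD_FAST i → push 4
LOAD_CONST → push 4
COMPARE_OP bool(<) → 4 vs 4 = False
POP_JUMP_IF_FALSE → pop False; jump
LOAD_FAST m → push 10
RETURN_VALUE → return 10.

10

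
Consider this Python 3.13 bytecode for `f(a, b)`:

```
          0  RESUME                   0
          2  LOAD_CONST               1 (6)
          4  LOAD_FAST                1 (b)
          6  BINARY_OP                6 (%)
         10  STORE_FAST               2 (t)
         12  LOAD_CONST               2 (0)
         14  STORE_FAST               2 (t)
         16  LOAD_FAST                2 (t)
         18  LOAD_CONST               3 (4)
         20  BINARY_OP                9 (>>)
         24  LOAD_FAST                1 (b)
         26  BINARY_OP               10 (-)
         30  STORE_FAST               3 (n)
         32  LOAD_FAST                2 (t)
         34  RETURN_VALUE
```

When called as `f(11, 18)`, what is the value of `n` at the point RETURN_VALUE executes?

-18

LOAD_CONST → push 6. Stack: [6]
LOAD_FAST b → push 18. Stack: [6, 18]
BINARY_OP % → 6 % 18 = 6. Stack: [6]
STORE_FAST t → t=6. Stack: []
LOAD_CONST → push 0. Stack: [0]
STORE_FAST t → t=0. Stack: []
LOAD_FAST t → push 0. Stack: [0]
LOAD_CONST → push 4. Stack: [0, 4]
BINARY_OP >> → 0 >> 4 = 0. Stack: [0]
LOAD_FAST b → push 18. Stack: [0, 18]
BINARY_OP - → 0 - 18 = -18. Stack: [-18]
STORE_FAST n → n=-18. Stack: []
LOAD_FAST t → push 0. Stack: [0]
RETURN_VALUE → return 0.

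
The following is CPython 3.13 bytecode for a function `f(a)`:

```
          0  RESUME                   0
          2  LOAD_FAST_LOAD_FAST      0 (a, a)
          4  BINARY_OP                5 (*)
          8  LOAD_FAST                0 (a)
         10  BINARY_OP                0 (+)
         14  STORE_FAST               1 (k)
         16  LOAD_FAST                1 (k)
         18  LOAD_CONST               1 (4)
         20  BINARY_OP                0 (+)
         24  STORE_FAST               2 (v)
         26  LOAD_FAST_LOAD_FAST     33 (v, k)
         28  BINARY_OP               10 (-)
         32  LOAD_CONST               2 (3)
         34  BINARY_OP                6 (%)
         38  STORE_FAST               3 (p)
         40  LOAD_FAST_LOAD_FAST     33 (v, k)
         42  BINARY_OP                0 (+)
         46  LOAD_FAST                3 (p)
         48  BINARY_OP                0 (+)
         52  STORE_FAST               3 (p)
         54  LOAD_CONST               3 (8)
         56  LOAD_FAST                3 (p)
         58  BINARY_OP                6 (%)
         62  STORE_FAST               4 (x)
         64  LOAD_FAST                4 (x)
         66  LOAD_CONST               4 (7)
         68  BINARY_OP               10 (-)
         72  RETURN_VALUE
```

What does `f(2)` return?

1

LOAD_FAST_LOAD_FAST a,a → push 2,2. Stack: [2, 2]
BINARY_OP * → 2 * 2 = 4. Stack: [4]
LOAD_FAST a → push 2. Stack: [4, 2]
BINARY_OP + → 4 + 2 = 6. Stack: [6]
STORE_FAST k → k=6. Stack: []
LOAD_FAST k → push 6. Stack: [6]
LOAD_CONST → push 4. Stack: [6, 4]
BINARY_OP + → 6 + 4 = 10. Stack: [10]
STORE_FAST v → v=10. Stack: []
LOAD_FAST_LOAD_FAST v,k → push 10,6. Stack: [10, 6]
BINARY_OP - → 10 - 6 = 4. Stack: [4]
LOAD_CONST → push 3. Stack: [4, 3]
BINARY_OP % → 4 % 3 = 1. Stack: [1]
STORE_FAST p → p=1. Stack: []
LOAD_FAST_LOAD_FAST v,k → push 10,6. Stack: [10, 6]
BINARY_OP + → 10 + 6 = 16. Stack: [16]
LOAD_FAST p → push 1. Stack: [16, 1]
BINARY_OP + → 16 + 1 = 17. Stack: [17]
STORE_FAST p → p=17. Stack: []
LOAD_CONST → push 8. Stack: [8]
LOAD_FAST p → push 17. Stack: [8, 17]
BINARY_OP % → 8 % 17 = 8. Stack: [8]
STORE_FAST x → x=8. Stack: []
LOAD_FAST x → push 8. Stack: [8]
LOAD_CONST → push 7. Stack: [8, 7]
BINARY_OP - → 8 - 7 = 1. Stack: [1]
RETURN_VALUE → return 1.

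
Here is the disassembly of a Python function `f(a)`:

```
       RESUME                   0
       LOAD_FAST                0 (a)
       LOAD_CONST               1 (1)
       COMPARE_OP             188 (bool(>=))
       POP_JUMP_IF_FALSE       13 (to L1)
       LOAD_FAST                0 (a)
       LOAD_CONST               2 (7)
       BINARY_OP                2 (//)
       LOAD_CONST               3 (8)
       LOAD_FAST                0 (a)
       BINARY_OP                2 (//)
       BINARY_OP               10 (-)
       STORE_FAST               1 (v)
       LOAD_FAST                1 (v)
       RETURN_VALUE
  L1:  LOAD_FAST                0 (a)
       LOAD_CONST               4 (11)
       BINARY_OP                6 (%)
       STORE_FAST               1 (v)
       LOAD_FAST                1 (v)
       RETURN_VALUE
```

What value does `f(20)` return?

2

LOAD_FAST a → push 20. Stack: [20]
LOAD_CONST → push 1. Stack: [20, 1]
COMPARE_OP bool(>=) → 20 vs 1 = True. Stack: [True]
POP_JUMP_IF_FALSE → pop True; no jump. Stack: []
LOAD_FAST a → push 20. Stack: [20]
LOAD_CONST → push 7. Stack: [20, 7]
BINARY_OP // → 20 // 7 = 2. Stack: [2]
LOAD_CONST → push 8. Stack: [2, 8]
LOAD_FAST a → push 20. Stack: [2, 8, 20]
BINARY_OP // → 8 // 20 = 0. Stack: [2, 0]
BINARY_OP - → 2 - 0 = 2. Stack: [2]
STORE_FAST v → v=2. Stack: []
LOAD_FAST v → push 2. Stack: [2]
RETURN_VALUE → return 2.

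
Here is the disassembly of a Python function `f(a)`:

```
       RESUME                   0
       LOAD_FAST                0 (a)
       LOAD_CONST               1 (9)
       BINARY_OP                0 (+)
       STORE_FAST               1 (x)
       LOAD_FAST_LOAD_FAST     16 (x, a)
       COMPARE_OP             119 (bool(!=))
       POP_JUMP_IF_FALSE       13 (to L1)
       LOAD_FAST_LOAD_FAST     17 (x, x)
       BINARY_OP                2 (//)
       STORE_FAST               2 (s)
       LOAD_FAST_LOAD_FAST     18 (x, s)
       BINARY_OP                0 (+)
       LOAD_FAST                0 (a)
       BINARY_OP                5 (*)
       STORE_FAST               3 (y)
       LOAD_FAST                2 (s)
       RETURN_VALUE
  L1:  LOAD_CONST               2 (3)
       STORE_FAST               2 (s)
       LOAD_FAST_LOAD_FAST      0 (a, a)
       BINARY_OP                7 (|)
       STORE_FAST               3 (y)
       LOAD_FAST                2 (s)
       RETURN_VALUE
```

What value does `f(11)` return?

LOAD_FAST a → push 11. Stack: [11]
LOAD_CONST → push 9. Stack: [11, 9]
BINARY_OP + → 11 + 9 = 20. Stack: [20]
STORE_FAST x → x=20. Stack: []
LOAD_FAST_LOAD_FAST x,a → push 20,11. Stack: [20, 11]
COMPARE_OP bool(!=) → 20 vs 11 = True. Stack: [True]
POP_JUMP_IF_FALSE → pop True; no jump. Stack: []
LOAD_FAST_LOAD_FAST x,x → push 20,20. Stack: [20, 20]
BINARY_OP // → 20 // 20 = 1. Stack: [1]
STORE_FAST s → s=1. Stack: []
LOAD_FAST_LOAD_FAST x,s → push 20,1. Stack: [20, 1]
BINARY_OP + → 20 + 1 = 21. Stack: [21]
LOAD_FAST a → push 11. Stack: [21, 11]
BINARY_OP * → 21 * 11 = 231. Stack: [231]
STORE_FAST y → y=231. Stack: []
LOAD_FAST s → push 1. Stack: [1]
RETURN_VALUE → return 1.

1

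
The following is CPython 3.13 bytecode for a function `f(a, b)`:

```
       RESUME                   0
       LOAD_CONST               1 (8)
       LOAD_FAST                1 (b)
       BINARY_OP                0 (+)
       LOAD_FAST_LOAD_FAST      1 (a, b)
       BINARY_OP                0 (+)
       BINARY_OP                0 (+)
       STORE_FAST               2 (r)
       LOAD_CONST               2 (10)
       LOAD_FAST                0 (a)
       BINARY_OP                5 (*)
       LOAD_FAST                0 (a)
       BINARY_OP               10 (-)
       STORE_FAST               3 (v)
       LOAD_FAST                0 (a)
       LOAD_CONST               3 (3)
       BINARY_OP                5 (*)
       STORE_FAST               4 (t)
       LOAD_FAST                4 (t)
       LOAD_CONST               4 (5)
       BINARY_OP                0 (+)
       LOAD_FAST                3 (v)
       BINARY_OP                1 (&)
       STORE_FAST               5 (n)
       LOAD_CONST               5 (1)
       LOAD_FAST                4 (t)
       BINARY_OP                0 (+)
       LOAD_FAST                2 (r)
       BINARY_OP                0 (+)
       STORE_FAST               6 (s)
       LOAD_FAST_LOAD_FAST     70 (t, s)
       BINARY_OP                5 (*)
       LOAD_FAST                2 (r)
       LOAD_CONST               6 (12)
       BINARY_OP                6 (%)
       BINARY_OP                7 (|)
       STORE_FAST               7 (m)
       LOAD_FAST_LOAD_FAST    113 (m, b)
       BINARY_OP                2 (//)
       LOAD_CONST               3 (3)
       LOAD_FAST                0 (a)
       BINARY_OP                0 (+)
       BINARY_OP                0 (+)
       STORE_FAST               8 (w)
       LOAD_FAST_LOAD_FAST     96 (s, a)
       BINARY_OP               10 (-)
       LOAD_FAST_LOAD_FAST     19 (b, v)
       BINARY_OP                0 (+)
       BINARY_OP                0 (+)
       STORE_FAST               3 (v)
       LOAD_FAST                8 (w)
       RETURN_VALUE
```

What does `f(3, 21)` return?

LOAD_CONST → push 8. Stack: [8]
LOAD_FAST b → push 21. Stack: [8, 21]
BINARY_OP + → 8 + 21 = 29. Stack: [29]
LOAD_FAST_LOAD_FAST a,b → push 3,21. Stack: [29, 3, 21]
BINARY_OP + → 3 + 21 = 24. Stack: [29, 24]
BINARY_OP + → 29 + 24 = 53. Stack: [53]
STORE_FAST r → r=53. Stack: []
LOAD_CONST → push 10. Stack: [10]
LOAD_FAST a → push 3. Stack: [10, 3]
BINARY_OP * → 10 * 3 = 30. Stack: [30]
LOAD_FAST a → push 3. Stack: [30, 3]
BINARY_OP - → 30 - 3 = 27. Stack: [27]
STORE_FAST v → v=27. Stack: []
LOAD_FAST a → push 3. Stack: [3]
LOAD_CONST → push 3. Stack: [3, 3]
BINARY_OP * → 3 * 3 = 9. Stack: [9]
STORE_FAST t → t=9. Stack: []
LOAD_FAST t → push 9. Stack: [9]
LOAD_CONST → push 5. Stack: [9, 5]
BINARY_OP + → 9 + 5 = 14. Stack: [14]
LOAD_FAST v → push 27. Stack: [14, 27]
BINARY_OP & → 14 & 27 = 10. Stack: [10]
STORE_FAST n → n=10. Stack: []
LOAD_CONST → push 1. Stack: [1]
LOAD_FAST t → push 9. Stack: [1, 9]
BINARY_OP + → 1 + 9 = 10. Stack: [10]
LOAD_FAST r → push 53. Stack: [10, 53]
BINARY_OP + → 10 + 53 = 63. Stack: [63]
STORE_FAST s → s=63. Stack: []
LOAD_FAST_LOAD_FAST t,s → push 9,63. Stack: [9, 63]
BINARY_OP * → 9 * 63 = 567. Stack: [567]
LOAD_FAST r → push 53. Stack: [567, 53]
LOAD_CONST → push 12. Stack: [567, 53, 12]
BINARY_OP % → 53 % 12 = 5. Stack: [567, 5]
BINARY_OP | → 567 | 5 = 567. Stack: [567]
STORE_FAST m → m=567. Stack: []
LOAD_FAST_LOAD_FAST m,b → push 567,21. Stack: [567, 21]
BINARY_OP // → 567 // 21 = 27. Stack: [27]
LOAD_CONST → push 3. Stack: [27, 3]
LOAD_FAST a → push 3. Stack: [27, 3, 3]
BINARY_OP + → 3 + 3 = 6. Stack: [27, 6]
BINARY_OP + → 27 + 6 = 33. Stack: [33]
STORE_FAST w → w=33. Stack: []
LOAD_FAST_LOAD_FAST s,a → push 63,3. Stack: [63, 3]
BINARY_OP - → 63 - 3 = 60. Stack: [60]
LOAD_FAST_LOAD_FAST b,v → push 21,27. Stack: [60, 21, 27]
BINARY_OP + → 21 + 27 = 48. Stack: [60, 48]
BINARY_OP + → 60 + 48 = 108. Stack: [108]
STORE_FAST v → v=108. Stack: []
LOAD_FAST w → push 33. Stack: [33]
RETURN_VALUE → return 33.

33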